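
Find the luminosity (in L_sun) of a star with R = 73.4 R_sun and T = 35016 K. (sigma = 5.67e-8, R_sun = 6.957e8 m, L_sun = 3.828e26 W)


R = 73.4 * 6.957e8 m = 5.106438e+10 m. L = 4*pi*R^2*sigma*T^4 = 4*pi*(5.106438e+10)^2 * 5.67e-8 * 35016^4 = 2.793155947e+33 W. L/L_sun = 2.793155947e+33 / 3.828e26 = 7.297e+06

7.297e+06 L_sun


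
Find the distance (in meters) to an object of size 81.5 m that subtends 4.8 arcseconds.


D = size / theta_rad, theta_rad = 4.8 * pi/(180*3600) = 2.327e-05, D = 3.502e+06

3.502e+06 m


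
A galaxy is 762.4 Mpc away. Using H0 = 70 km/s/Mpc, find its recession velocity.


v = H0 * d = 70 * 762.4 = 53368.0

53368.0 km/s


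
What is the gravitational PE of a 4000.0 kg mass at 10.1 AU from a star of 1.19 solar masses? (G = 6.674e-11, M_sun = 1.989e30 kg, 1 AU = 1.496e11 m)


M = 1.19 * 1.989e30 kg = 2.36691e+30 kg; r = 10.1 AU * 1.496e11 m/AU = 1.51096e+12 m. U = -GM*m/r = -(6.674e-11 * 2.36691e+30 * 4000.0) / 1.51096e+12 = -4.182e+11

-4.182e+11 J


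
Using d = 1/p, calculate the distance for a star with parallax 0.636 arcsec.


d = 1/p = 1/0.636 = 1.5723

1.5723 pc


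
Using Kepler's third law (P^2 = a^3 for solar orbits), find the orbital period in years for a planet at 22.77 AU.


P = a^(3/2) = 22.77^1.5 = 108.6537

108.6537 years


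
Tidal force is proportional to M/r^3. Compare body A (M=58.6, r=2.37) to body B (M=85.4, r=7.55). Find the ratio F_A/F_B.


Ratio = (M1/r1^3) / (M2/r2^3) = (58.6/2.37^3) / (85.4/7.55^3) = 22.1838

22.1838


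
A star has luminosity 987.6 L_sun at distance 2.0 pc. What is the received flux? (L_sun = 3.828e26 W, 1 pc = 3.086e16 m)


F = L / (4*pi*d^2) = 3.781e+29 / (4*pi*(6.172e+16)^2) = 7.898e-06

7.898e-06 W/m^2


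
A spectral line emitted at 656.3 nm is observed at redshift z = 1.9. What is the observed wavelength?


lam_obs = lam_emit * (1 + z) = 656.3 * (1 + 1.9) = 1903.27

1903.27 nm


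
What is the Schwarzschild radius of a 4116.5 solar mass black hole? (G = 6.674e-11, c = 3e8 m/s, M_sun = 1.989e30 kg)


M = 4116.5 * 1.989e30 kg = 8.1877185e+33 kg. rs = 2GM/c^2 = 2 * 6.674e-11 * 8.1877185e+33 / (3e8)^2 = 1.214e+07

1.214e+07 m


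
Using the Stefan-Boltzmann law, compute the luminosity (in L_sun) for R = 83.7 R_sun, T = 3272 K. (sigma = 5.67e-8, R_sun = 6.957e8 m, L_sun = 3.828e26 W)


R = 83.7 * 6.957e8 m = 5.823009e+10 m. L = 4*pi*R^2*sigma*T^4 = 4*pi*(5.823009e+10)^2 * 5.67e-8 * 3272^4 = 2.769115213e+29 W. L/L_sun = 2.769115213e+29 / 3.828e26 = 723.3843

723.3843 L_sun


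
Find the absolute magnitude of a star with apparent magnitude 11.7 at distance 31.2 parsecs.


M = m - 5*log10(d) + 5 = 11.7 - 5*log10(31.2) + 5 = 9.2292

9.2292


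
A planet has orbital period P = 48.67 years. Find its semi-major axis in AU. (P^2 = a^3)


a = P^(2/3) = 48.67^(2/3) = 13.3303

13.3303 AU


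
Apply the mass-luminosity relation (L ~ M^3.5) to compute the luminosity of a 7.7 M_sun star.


L/L_sun = (M/M_sun)^3.5 = 7.7^3.5 = 1266.8277

1266.8277 L_sun


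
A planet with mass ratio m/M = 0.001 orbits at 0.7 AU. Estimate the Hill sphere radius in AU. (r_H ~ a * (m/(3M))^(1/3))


r_H = a * (m/3M)^(1/3) = 0.7 * (0.001/3)^(1/3) = 0.0485

0.0485 AU


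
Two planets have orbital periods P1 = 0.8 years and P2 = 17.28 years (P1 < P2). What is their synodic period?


1/P_syn = |1/P1 - 1/P2| = |1/0.8 - 1/17.28| => P_syn = 0.8388

0.8388 years


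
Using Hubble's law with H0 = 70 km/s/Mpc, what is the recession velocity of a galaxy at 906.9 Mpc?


v = H0 * d = 70 * 906.9 = 63483.0

63483.0 km/s


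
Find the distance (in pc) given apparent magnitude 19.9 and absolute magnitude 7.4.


d = 10^((m - M + 5)/5) = 10^((19.9 - 7.4 + 5)/5) = 3162.2777

3162.2777 pc


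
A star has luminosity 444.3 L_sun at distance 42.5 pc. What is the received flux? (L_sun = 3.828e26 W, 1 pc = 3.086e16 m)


F = L / (4*pi*d^2) = 1.701e+29 / (4*pi*(1.312e+18)^2) = 7.868e-09

7.868e-09 W/m^2


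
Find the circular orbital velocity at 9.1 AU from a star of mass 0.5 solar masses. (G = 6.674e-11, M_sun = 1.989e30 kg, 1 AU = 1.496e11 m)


v = sqrt(GM/r) = sqrt(6.674e-11 * 9.945e+29 / 1.361e+12) = 6982.4688

6982.4688 m/s


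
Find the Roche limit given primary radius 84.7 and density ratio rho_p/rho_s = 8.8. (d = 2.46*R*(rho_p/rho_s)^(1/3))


d_Roche = 2.46 * 84.7 * 8.8^(1/3) = 430.1759

430.1759


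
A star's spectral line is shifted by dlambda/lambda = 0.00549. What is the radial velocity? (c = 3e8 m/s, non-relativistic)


v = (dlambda/lambda) * c = 0.00549 * 3e8 = 1.647e+06

1.647e+06 m/s


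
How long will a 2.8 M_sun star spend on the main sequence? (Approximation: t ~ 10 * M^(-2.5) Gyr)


t = 10 * M^(-2.5) = 10 * 2.8^(-2.5) = 0.7623

0.7623 Gyr


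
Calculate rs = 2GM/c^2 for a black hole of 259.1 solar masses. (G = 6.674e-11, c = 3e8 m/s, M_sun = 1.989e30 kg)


M = 259.1 * 1.989e30 kg = 5.153499e+32 kg. rs = 2GM/c^2 = 2 * 6.674e-11 * 5.153499e+32 / (3e8)^2 = 764321.1628

764321.1628 m


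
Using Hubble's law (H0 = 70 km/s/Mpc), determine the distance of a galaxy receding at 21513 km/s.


d = v / H0 = 21513 / 70 = 307.3286

307.3286 Mpc


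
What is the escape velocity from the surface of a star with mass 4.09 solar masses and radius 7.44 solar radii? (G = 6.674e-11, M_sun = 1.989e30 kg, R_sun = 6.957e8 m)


M = 4.09 * 1.989e30 kg = 8.13501e+30 kg; R = 7.44 * 6.957e8 m = 5.176008e+09 m. v_esc = sqrt(2GM/R) = sqrt(2 * 6.674e-11 * 8.13501e+30 / 5.176008e+09) = 458025.5186

458025.5186 m/s


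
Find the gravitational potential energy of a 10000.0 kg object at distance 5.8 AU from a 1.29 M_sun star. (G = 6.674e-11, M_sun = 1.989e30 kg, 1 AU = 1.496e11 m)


M = 1.29 * 1.989e30 kg = 2.56581e+30 kg; r = 5.8 AU * 1.496e11 m/AU = 8.6768e+11 m. U = -GM*m/r = -(6.674e-11 * 2.56581e+30 * 10000.0) / 8.6768e+11 = -1.974e+12

-1.974e+12 J


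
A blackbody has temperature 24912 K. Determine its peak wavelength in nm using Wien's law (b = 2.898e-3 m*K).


lam_max = b / T = 2.898e-3 / 24912 = 1.163e-07 m = 116.3295 nm

116.3295 nm


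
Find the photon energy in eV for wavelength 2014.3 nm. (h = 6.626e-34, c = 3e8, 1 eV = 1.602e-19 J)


E = hc/lambda = 6.626e-34 * 3e8 / 2.014e-06 = 9.868e-20 J = 0.616 eV

0.616 eV


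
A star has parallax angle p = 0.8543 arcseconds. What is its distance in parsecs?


d = 1/p = 1/0.8543 = 1.1705

1.1705 pc


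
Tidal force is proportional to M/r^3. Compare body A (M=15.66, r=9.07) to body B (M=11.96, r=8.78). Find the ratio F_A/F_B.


Ratio = (M1/r1^3) / (M2/r2^3) = (15.66/9.07^3) / (11.96/8.78^3) = 1.1877

1.1877


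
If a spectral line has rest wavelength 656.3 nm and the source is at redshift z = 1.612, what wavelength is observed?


lam_obs = lam_emit * (1 + z) = 656.3 * (1 + 1.612) = 1714.2556

1714.2556 nm


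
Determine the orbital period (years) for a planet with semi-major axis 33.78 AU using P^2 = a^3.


P = a^(3/2) = 33.78^1.5 = 196.3313

196.3313 years


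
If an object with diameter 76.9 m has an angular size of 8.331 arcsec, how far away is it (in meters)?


D = size / theta_rad, theta_rad = 8.331 * pi/(180*3600) = 4.039e-05, D = 1.904e+06

1.904e+06 m


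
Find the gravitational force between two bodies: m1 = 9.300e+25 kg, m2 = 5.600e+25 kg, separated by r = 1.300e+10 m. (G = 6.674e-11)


F = G*m1*m2/r^2 = 6.674e-11 * 9.300e+25 * 5.600e+25 / (1.300e+10)^2 = 6.674e-11 * 5.208e+51 / 1.690e+20 = 2.057e+21

2.057e+21 N


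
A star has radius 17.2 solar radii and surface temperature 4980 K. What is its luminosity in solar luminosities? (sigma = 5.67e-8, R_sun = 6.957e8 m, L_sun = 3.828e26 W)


R = 17.2 * 6.957e8 m = 1.196604e+10 m. L = 4*pi*R^2*sigma*T^4 = 4*pi*(1.196604e+10)^2 * 5.67e-8 * 4980^4 = 6.274963363e+28 W. L/L_sun = 6.274963363e+28 / 3.828e26 = 163.9228

163.9228 L_sun


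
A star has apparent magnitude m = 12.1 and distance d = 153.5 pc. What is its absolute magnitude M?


M = m - 5*log10(d) + 5 = 12.1 - 5*log10(153.5) + 5 = 6.1695

6.1695


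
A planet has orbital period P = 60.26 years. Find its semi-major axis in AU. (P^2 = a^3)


a = P^(2/3) = 60.26^(2/3) = 15.3704

15.3704 AU


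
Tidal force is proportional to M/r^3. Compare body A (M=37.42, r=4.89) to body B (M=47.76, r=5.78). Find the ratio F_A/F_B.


Ratio = (M1/r1^3) / (M2/r2^3) = (37.42/4.89^3) / (47.76/5.78^3) = 1.2939

1.2939


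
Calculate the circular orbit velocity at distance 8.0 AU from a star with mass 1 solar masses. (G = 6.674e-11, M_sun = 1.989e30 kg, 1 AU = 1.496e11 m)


v = sqrt(GM/r) = sqrt(6.674e-11 * 1.989e+30 / 1.197e+12) = 10531.7297

10531.7297 m/s


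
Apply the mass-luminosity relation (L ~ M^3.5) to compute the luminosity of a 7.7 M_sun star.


L/L_sun = (M/M_sun)^3.5 = 7.7^3.5 = 1266.8277

1266.8277 L_sun


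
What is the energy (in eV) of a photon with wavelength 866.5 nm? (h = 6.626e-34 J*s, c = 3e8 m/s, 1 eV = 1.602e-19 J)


E = hc/lambda = 6.626e-34 * 3e8 / 8.665e-07 = 2.294e-19 J = 1.432 eV

1.432 eV


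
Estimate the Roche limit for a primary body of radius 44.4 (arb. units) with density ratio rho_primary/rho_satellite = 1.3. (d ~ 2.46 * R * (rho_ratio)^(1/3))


d_Roche = 2.46 * 44.4 * 1.3^(1/3) = 119.2063

119.2063


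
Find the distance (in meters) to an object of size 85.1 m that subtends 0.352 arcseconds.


D = size / theta_rad, theta_rad = 0.352 * pi/(180*3600) = 1.707e-06, D = 4.987e+07

4.987e+07 m


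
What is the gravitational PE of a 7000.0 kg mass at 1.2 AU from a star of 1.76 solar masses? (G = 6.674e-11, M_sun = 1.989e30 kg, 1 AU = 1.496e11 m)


M = 1.76 * 1.989e30 kg = 3.50064e+30 kg; r = 1.2 AU * 1.496e11 m/AU = 1.7952e+11 m. U = -GM*m/r = -(6.674e-11 * 3.50064e+30 * 7000.0) / 1.7952e+11 = -9.110e+12

-9.110e+12 J


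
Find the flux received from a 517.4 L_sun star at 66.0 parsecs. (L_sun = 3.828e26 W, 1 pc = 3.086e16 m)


F = L / (4*pi*d^2) = 1.981e+29 / (4*pi*(2.037e+18)^2) = 3.799e-09

3.799e-09 W/m^2


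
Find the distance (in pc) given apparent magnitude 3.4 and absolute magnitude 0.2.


d = 10^((m - M + 5)/5) = 10^((3.4 - 0.2 + 5)/5) = 43.6516

43.6516 pc


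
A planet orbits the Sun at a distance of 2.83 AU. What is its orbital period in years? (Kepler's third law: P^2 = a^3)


P = a^(3/2) = 2.83^1.5 = 4.7608

4.7608 years


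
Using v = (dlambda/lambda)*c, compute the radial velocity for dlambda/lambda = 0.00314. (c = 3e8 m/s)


v = (dlambda/lambda) * c = 0.00314 * 3e8 = 942000.0

942000.0 m/s


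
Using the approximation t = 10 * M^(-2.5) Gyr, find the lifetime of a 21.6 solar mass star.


t = 10 * M^(-2.5) = 10 * 21.6^(-2.5) = 0.0046

0.0046 Gyr


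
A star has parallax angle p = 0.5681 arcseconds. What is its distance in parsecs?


d = 1/p = 1/0.5681 = 1.7603

1.7603 pc


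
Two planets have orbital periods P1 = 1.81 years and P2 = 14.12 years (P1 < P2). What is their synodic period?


1/P_syn = |1/P1 - 1/P2| = |1/1.81 - 1/14.12| => P_syn = 2.0761

2.0761 years


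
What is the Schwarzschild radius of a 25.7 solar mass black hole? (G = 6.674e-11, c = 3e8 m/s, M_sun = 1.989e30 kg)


M = 25.7 * 1.989e30 kg = 5.11173e+31 kg. rs = 2GM/c^2 = 2 * 6.674e-11 * 5.11173e+31 / (3e8)^2 = 75812.6356

75812.6356 m


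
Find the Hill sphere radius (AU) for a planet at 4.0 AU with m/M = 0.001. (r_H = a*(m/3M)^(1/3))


r_H = a * (m/3M)^(1/3) = 4.0 * (0.001/3)^(1/3) = 0.2773

0.2773 AU


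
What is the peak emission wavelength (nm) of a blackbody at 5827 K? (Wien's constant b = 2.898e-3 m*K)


lam_max = b / T = 2.898e-3 / 5827 = 4.973e-07 m = 497.34 nm

497.34 nm


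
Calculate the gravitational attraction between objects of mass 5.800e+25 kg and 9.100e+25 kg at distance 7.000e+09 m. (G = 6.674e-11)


F = G*m1*m2/r^2 = 6.674e-11 * 5.800e+25 * 9.100e+25 / (7.000e+09)^2 = 6.674e-11 * 5.278e+51 / 4.900e+19 = 7.189e+21

7.189e+21 N


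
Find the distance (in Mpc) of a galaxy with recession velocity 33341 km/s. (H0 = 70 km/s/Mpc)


d = v / H0 = 33341 / 70 = 476.3

476.3 Mpc


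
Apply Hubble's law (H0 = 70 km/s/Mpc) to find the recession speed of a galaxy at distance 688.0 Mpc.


v = H0 * d = 70 * 688.0 = 48160.0

48160.0 km/s


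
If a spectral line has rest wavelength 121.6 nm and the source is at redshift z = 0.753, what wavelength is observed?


lam_obs = lam_emit * (1 + z) = 121.6 * (1 + 0.753) = 213.1648

213.1648 nm


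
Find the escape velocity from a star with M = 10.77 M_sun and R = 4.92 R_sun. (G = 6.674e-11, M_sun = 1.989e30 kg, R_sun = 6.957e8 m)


M = 10.77 * 1.989e30 kg = 2.142153e+31 kg; R = 4.92 * 6.957e8 m = 3.422844e+09 m. v_esc = sqrt(2GM/R) = sqrt(2 * 6.674e-11 * 2.142153e+31 / 3.422844e+09) = 913986.517

913986.517 m/s


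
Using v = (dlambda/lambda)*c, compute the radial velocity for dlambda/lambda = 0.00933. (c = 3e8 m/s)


v = (dlambda/lambda) * c = 0.00933 * 3e8 = 2.799e+06

2.799e+06 m/s


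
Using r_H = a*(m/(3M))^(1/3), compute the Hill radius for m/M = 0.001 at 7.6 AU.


r_H = a * (m/3M)^(1/3) = 7.6 * (0.001/3)^(1/3) = 0.527

0.527 AU


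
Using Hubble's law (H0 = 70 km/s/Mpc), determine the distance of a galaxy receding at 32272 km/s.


d = v / H0 = 32272 / 70 = 461.0286

461.0286 Mpc


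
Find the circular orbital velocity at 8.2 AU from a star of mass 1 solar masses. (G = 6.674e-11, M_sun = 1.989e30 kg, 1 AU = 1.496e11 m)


v = sqrt(GM/r) = sqrt(6.674e-11 * 1.989e+30 / 1.227e+12) = 10402.5011

10402.5011 m/s


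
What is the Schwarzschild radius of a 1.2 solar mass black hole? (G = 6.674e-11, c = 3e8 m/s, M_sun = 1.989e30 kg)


M = 1.2 * 1.989e30 kg = 2.3868e+30 kg. rs = 2GM/c^2 = 2 * 6.674e-11 * 2.3868e+30 / (3e8)^2 = 3539.8896

3539.8896 m


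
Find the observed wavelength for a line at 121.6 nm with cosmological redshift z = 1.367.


lam_obs = lam_emit * (1 + z) = 121.6 * (1 + 1.367) = 287.8272

287.8272 nm


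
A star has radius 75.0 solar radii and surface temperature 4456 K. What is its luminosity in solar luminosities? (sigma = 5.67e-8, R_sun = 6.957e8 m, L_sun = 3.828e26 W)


R = 75.0 * 6.957e8 m = 5.21775e+10 m. L = 4*pi*R^2*sigma*T^4 = 4*pi*(5.21775e+10)^2 * 5.67e-8 * 4456^4 = 7.647864505e+29 W. L/L_sun = 7.647864505e+29 / 3.828e26 = 1997.8747

1997.8747 L_sun


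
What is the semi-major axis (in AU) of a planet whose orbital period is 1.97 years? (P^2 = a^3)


a = P^(2/3) = 1.97^(2/3) = 1.5715

1.5715 AU


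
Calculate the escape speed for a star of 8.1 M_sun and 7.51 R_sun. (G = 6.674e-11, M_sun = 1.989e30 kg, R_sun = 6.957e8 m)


M = 8.1 * 1.989e30 kg = 1.61109e+31 kg; R = 7.51 * 6.957e8 m = 5.224707e+09 m. v_esc = sqrt(2GM/R) = sqrt(2 * 6.674e-11 * 1.61109e+31 / 5.224707e+09) = 641559.6323

641559.6323 m/s


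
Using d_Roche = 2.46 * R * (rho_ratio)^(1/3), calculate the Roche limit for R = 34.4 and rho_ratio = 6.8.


d_Roche = 2.46 * 34.4 * 6.8^(1/3) = 160.3233

160.3233


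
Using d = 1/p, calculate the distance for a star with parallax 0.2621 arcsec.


d = 1/p = 1/0.2621 = 3.8153

3.8153 pc


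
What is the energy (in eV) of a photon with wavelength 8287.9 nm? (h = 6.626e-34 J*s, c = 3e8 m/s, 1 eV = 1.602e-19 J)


E = hc/lambda = 6.626e-34 * 3e8 / 8.288e-06 = 2.398e-20 J = 0.1497 eV

0.1497 eV


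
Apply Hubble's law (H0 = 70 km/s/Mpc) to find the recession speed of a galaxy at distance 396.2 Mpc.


v = H0 * d = 70 * 396.2 = 27734.0

27734.0 km/s


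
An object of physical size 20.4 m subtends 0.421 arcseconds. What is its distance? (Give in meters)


D = size / theta_rad, theta_rad = 0.421 * pi/(180*3600) = 2.041e-06, D = 9.995e+06

9.995e+06 m


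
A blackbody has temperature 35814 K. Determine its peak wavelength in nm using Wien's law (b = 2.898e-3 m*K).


lam_max = b / T = 2.898e-3 / 35814 = 8.092e-08 m = 80.9181 nm

80.9181 nm


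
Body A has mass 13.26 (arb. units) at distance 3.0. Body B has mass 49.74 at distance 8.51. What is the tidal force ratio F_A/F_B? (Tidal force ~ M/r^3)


Ratio = (M1/r1^3) / (M2/r2^3) = (13.26/3.0^3) / (49.74/8.51^3) = 6.085

6.085


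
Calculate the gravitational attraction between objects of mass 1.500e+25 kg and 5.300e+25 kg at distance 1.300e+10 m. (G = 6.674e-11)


F = G*m1*m2/r^2 = 6.674e-11 * 1.500e+25 * 5.300e+25 / (1.300e+10)^2 = 6.674e-11 * 7.950e+50 / 1.690e+20 = 3.140e+20

3.140e+20 N


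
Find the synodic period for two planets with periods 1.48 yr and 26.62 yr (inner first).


1/P_syn = |1/P1 - 1/P2| = |1/1.48 - 1/26.62| => P_syn = 1.5671

1.5671 years


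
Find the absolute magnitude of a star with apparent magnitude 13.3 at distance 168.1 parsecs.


M = m - 5*log10(d) + 5 = 13.3 - 5*log10(168.1) + 5 = 7.1722

7.1722


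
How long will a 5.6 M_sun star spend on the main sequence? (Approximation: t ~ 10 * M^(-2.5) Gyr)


t = 10 * M^(-2.5) = 10 * 5.6^(-2.5) = 0.1348

0.1348 Gyr


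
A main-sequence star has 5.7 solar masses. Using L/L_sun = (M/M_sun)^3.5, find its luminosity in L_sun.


L/L_sun = (M/M_sun)^3.5 = 5.7^3.5 = 442.1422

442.1422 L_sun


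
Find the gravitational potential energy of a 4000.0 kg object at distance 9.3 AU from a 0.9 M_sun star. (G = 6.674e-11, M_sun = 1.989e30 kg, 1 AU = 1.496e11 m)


M = 0.9 * 1.989e30 kg = 1.7901e+30 kg; r = 9.3 AU * 1.496e11 m/AU = 1.39128e+12 m. U = -GM*m/r = -(6.674e-11 * 1.7901e+30 * 4000.0) / 1.39128e+12 = -3.435e+11

-3.435e+11 J


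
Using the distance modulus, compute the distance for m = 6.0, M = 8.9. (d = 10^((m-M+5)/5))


d = 10^((m - M + 5)/5) = 10^((6.0 - 8.9 + 5)/5) = 2.6303

2.6303 pc


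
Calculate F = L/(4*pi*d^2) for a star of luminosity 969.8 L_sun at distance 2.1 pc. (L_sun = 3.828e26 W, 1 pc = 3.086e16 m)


F = L / (4*pi*d^2) = 3.712e+29 / (4*pi*(6.481e+16)^2) = 7.034e-06

7.034e-06 W/m^2


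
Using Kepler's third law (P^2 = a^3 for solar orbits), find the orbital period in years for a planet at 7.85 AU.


P = a^(3/2) = 7.85^1.5 = 21.994

21.994 years


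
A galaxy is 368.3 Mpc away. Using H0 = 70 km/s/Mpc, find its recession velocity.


v = H0 * d = 70 * 368.3 = 25781.0

25781.0 km/s


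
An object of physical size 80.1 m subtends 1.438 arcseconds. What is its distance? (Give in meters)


D = size / theta_rad, theta_rad = 1.438 * pi/(180*3600) = 6.972e-06, D = 1.149e+07

1.149e+07 m


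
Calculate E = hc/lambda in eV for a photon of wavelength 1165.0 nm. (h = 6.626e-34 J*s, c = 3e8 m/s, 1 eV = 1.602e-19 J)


E = hc/lambda = 6.626e-34 * 3e8 / 1.165e-06 = 1.706e-19 J = 1.0651 eV

1.0651 eV


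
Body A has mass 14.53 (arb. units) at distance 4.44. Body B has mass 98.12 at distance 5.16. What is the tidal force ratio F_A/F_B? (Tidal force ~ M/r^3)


Ratio = (M1/r1^3) / (M2/r2^3) = (14.53/4.44^3) / (98.12/5.16^3) = 0.2324

0.2324


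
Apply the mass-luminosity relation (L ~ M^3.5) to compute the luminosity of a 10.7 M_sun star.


L/L_sun = (M/M_sun)^3.5 = 10.7^3.5 = 4007.2203

4007.2203 L_sun


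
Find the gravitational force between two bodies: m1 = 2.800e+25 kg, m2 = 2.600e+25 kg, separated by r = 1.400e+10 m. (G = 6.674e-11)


F = G*m1*m2/r^2 = 6.674e-11 * 2.800e+25 * 2.600e+25 / (1.400e+10)^2 = 6.674e-11 * 7.280e+50 / 1.960e+20 = 2.479e+20

2.479e+20 N


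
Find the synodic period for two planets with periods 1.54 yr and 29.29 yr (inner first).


1/P_syn = |1/P1 - 1/P2| = |1/1.54 - 1/29.29| => P_syn = 1.6255

1.6255 years


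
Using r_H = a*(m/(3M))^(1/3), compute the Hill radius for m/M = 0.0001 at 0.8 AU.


r_H = a * (m/3M)^(1/3) = 0.8 * (0.0001/3)^(1/3) = 0.0257

0.0257 AU


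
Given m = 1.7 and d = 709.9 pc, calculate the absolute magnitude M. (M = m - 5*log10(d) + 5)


M = m - 5*log10(d) + 5 = 1.7 - 5*log10(709.9) + 5 = -7.556

-7.556


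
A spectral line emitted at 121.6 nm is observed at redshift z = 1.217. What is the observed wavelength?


lam_obs = lam_emit * (1 + z) = 121.6 * (1 + 1.217) = 269.5872

269.5872 nm


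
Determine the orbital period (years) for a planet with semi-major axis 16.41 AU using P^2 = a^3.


P = a^(3/2) = 16.41^1.5 = 66.4757

66.4757 years


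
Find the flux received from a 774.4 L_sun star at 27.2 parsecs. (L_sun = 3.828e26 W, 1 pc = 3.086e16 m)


F = L / (4*pi*d^2) = 2.964e+29 / (4*pi*(8.394e+17)^2) = 3.348e-08

3.348e-08 W/m^2


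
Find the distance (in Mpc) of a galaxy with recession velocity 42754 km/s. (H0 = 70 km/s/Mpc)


d = v / H0 = 42754 / 70 = 610.7714

610.7714 Mpc


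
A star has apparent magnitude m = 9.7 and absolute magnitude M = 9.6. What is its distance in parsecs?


d = 10^((m - M + 5)/5) = 10^((9.7 - 9.6 + 5)/5) = 10.4713

10.4713 pc


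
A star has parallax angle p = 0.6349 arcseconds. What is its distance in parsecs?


d = 1/p = 1/0.6349 = 1.5751

1.5751 pc


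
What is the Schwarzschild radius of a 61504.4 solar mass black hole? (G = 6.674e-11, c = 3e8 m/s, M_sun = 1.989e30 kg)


M = 61504.4 * 1.989e30 kg = 1.223322516e+35 kg. rs = 2GM/c^2 = 2 * 6.674e-11 * 1.223322516e+35 / (3e8)^2 = 1.814e+08

1.814e+08 m


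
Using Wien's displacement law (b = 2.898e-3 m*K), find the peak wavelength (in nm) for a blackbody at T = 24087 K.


lam_max = b / T = 2.898e-3 / 24087 = 1.203e-07 m = 120.3139 nm

120.3139 nm


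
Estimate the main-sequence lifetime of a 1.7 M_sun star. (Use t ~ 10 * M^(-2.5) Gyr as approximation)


t = 10 * M^(-2.5) = 10 * 1.7^(-2.5) = 2.6539

2.6539 Gyr


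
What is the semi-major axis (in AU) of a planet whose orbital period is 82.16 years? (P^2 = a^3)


a = P^(2/3) = 82.16^(2/3) = 18.8991

18.8991 AU


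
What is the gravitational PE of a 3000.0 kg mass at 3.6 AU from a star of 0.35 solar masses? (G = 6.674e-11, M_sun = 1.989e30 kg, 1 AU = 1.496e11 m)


M = 0.35 * 1.989e30 kg = 6.9615e+29 kg; r = 3.6 AU * 1.496e11 m/AU = 5.3856e+11 m. U = -GM*m/r = -(6.674e-11 * 6.9615e+29 * 3000.0) / 5.3856e+11 = -2.588e+11

-2.588e+11 J


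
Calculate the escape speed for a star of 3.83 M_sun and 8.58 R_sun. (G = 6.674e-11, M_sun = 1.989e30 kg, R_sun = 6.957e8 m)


M = 3.83 * 1.989e30 kg = 7.61787e+30 kg; R = 8.58 * 6.957e8 m = 5.969106e+09 m. v_esc = sqrt(2GM/R) = sqrt(2 * 6.674e-11 * 7.61787e+30 / 5.969106e+09) = 412733.9862

412733.9862 m/s


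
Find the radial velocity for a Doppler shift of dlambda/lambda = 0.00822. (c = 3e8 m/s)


v = (dlambda/lambda) * c = 0.00822 * 3e8 = 2.466e+06

2.466e+06 m/s


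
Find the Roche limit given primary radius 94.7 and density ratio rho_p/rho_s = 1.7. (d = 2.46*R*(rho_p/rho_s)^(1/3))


d_Roche = 2.46 * 94.7 * 1.7^(1/3) = 278.0362

278.0362


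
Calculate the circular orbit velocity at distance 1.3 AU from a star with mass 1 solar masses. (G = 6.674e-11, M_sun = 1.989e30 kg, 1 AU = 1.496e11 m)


v = sqrt(GM/r) = sqrt(6.674e-11 * 1.989e+30 / 1.945e+11) = 26126.0059

26126.0059 m/s


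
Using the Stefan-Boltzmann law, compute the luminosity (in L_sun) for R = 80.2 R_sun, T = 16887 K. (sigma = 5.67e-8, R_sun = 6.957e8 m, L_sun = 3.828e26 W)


R = 80.2 * 6.957e8 m = 5.579514e+10 m. L = 4*pi*R^2*sigma*T^4 = 4*pi*(5.579514e+10)^2 * 5.67e-8 * 16887^4 = 1.803830308e+32 W. L/L_sun = 1.803830308e+32 / 3.828e26 = 471220.0387

471220.0387 L_sun


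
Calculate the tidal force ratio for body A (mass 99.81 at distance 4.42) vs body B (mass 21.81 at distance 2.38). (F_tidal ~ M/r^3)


Ratio = (M1/r1^3) / (M2/r2^3) = (99.81/4.42^3) / (21.81/2.38^3) = 0.7145

0.7145


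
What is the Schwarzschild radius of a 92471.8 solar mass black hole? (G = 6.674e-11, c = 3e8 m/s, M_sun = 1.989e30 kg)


M = 92471.8 * 1.989e30 kg = 1.839264102e+35 kg. rs = 2GM/c^2 = 2 * 6.674e-11 * 1.839264102e+35 / (3e8)^2 = 2.728e+08

2.728e+08 m


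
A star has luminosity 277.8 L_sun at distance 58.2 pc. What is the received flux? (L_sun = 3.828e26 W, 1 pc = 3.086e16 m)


F = L / (4*pi*d^2) = 1.063e+29 / (4*pi*(1.796e+18)^2) = 2.623e-09

2.623e-09 W/m^2


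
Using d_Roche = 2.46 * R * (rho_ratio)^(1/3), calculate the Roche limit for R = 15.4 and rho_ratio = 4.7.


d_Roche = 2.46 * 15.4 * 4.7^(1/3) = 63.4583

63.4583


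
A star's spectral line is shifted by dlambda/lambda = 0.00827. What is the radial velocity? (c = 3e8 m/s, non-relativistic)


v = (dlambda/lambda) * c = 0.00827 * 3e8 = 2.481e+06

2.481e+06 m/s


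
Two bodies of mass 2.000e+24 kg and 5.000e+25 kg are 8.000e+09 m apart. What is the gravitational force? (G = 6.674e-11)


F = G*m1*m2/r^2 = 6.674e-11 * 2.000e+24 * 5.000e+25 / (8.000e+09)^2 = 6.674e-11 * 1.000e+50 / 6.400e+19 = 1.043e+20

1.043e+20 N


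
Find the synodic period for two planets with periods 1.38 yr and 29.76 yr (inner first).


1/P_syn = |1/P1 - 1/P2| = |1/1.38 - 1/29.76| => P_syn = 1.4471

1.4471 years


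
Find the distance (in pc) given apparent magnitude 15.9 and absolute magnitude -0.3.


d = 10^((m - M + 5)/5) = 10^((15.9 - -0.3 + 5)/5) = 17378.0083

17378.0083 pc


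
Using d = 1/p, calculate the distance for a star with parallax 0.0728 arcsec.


d = 1/p = 1/0.0728 = 13.7363

13.7363 pc


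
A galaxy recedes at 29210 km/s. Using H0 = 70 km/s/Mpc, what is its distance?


d = v / H0 = 29210 / 70 = 417.2857

417.2857 Mpc


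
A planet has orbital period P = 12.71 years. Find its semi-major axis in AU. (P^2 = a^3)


a = P^(2/3) = 12.71^(2/3) = 5.4462

5.4462 AU


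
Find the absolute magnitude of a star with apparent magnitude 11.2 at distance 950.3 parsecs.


M = m - 5*log10(d) + 5 = 11.2 - 5*log10(950.3) + 5 = 1.3107

1.3107


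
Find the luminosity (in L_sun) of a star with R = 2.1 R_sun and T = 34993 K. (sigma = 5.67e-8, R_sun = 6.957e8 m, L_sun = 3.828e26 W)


R = 2.1 * 6.957e8 m = 1.46097e+09 m. L = 4*pi*R^2*sigma*T^4 = 4*pi*(1.46097e+09)^2 * 5.67e-8 * 34993^4 = 2.28034326e+30 W. L/L_sun = 2.28034326e+30 / 3.828e26 = 5957.0096

5957.0096 L_sun


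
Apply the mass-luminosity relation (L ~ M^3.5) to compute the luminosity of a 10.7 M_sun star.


L/L_sun = (M/M_sun)^3.5 = 10.7^3.5 = 4007.2203

4007.2203 L_sun


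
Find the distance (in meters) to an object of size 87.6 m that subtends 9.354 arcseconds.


D = size / theta_rad, theta_rad = 9.354 * pi/(180*3600) = 4.535e-05, D = 1.932e+06

1.932e+06 m


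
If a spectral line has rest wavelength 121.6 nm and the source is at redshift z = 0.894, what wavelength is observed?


lam_obs = lam_emit * (1 + z) = 121.6 * (1 + 0.894) = 230.3104

230.3104 nm


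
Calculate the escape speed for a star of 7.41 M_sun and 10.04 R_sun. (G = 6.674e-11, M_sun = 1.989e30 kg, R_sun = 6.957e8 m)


M = 7.41 * 1.989e30 kg = 1.473849e+31 kg; R = 10.04 * 6.957e8 m = 6.984828e+09 m. v_esc = sqrt(2GM/R) = sqrt(2 * 6.674e-11 * 1.473849e+31 / 6.984828e+09) = 530709.3468

530709.3468 m/s


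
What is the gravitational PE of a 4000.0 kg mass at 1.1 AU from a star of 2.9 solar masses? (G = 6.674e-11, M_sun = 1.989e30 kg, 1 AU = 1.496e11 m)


M = 2.9 * 1.989e30 kg = 5.7681e+30 kg; r = 1.1 AU * 1.496e11 m/AU = 1.6456e+11 m. U = -GM*m/r = -(6.674e-11 * 5.7681e+30 * 4000.0) / 1.6456e+11 = -9.357e+12

-9.357e+12 J


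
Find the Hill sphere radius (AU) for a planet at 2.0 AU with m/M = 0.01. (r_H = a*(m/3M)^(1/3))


r_H = a * (m/3M)^(1/3) = 2.0 * (0.01/3)^(1/3) = 0.2988

0.2988 AU


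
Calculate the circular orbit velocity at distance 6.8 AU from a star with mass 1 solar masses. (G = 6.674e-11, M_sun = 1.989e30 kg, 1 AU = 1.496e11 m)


v = sqrt(GM/r) = sqrt(6.674e-11 * 1.989e+30 / 1.017e+12) = 11423.2647

11423.2647 m/s


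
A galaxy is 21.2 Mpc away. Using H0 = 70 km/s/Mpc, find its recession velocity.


v = H0 * d = 70 * 21.2 = 1484.0

1484.0 km/s


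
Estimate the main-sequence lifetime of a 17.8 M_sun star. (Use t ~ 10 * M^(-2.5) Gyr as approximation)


t = 10 * M^(-2.5) = 10 * 17.8^(-2.5) = 0.0075

0.0075 Gyr


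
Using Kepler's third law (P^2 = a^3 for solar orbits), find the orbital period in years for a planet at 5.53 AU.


P = a^(3/2) = 5.53^1.5 = 13.0043

13.0043 years


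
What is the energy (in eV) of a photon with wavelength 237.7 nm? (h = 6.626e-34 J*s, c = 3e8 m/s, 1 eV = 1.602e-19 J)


E = hc/lambda = 6.626e-34 * 3e8 / 2.377e-07 = 8.363e-19 J = 5.2201 eV

5.2201 eV


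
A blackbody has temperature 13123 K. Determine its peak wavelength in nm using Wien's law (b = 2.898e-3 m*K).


lam_max = b / T = 2.898e-3 / 13123 = 2.208e-07 m = 220.8337 nm

220.8337 nm


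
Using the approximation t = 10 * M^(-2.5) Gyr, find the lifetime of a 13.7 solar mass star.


t = 10 * M^(-2.5) = 10 * 13.7^(-2.5) = 0.0144

0.0144 Gyr


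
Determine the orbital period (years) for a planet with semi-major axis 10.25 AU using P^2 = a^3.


P = a^(3/2) = 10.25^1.5 = 32.816

32.816 years


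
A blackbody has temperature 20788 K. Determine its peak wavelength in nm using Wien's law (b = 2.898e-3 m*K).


lam_max = b / T = 2.898e-3 / 20788 = 1.394e-07 m = 139.4074 nm

139.4074 nm


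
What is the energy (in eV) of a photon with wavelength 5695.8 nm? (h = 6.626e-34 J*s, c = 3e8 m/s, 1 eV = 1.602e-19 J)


E = hc/lambda = 6.626e-34 * 3e8 / 5.696e-06 = 3.490e-20 J = 0.2178 eV

0.2178 eV


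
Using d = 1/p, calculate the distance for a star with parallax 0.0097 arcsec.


d = 1/p = 1/0.0097 = 103.0928

103.0928 pc


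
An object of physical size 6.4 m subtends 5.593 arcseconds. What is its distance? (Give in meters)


D = size / theta_rad, theta_rad = 5.593 * pi/(180*3600) = 2.712e-05, D = 236026.2399

236026.2399 m


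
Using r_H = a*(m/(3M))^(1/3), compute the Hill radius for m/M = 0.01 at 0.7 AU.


r_H = a * (m/3M)^(1/3) = 0.7 * (0.01/3)^(1/3) = 0.1046

0.1046 AU


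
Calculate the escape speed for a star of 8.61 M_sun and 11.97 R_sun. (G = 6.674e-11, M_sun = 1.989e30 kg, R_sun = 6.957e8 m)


M = 8.61 * 1.989e30 kg = 1.712529e+31 kg; R = 11.97 * 6.957e8 m = 8.327529e+09 m. v_esc = sqrt(2GM/R) = sqrt(2 * 6.674e-11 * 1.712529e+31 / 8.327529e+09) = 523924.84

523924.84 m/s


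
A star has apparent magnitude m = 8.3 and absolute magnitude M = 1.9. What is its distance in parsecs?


d = 10^((m - M + 5)/5) = 10^((8.3 - 1.9 + 5)/5) = 190.5461

190.5461 pc


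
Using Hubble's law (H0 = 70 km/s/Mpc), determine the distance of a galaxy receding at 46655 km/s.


d = v / H0 = 46655 / 70 = 666.5

666.5 Mpc


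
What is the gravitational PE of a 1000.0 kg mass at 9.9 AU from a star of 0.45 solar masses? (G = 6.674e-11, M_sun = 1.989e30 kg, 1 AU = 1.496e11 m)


M = 0.45 * 1.989e30 kg = 8.9505e+29 kg; r = 9.9 AU * 1.496e11 m/AU = 1.48104e+12 m. U = -GM*m/r = -(6.674e-11 * 8.9505e+29 * 1000.0) / 1.48104e+12 = -4.033e+10

-4.033e+10 J


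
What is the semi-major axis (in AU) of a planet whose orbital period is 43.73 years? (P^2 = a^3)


a = P^(2/3) = 43.73^(2/3) = 12.4123

12.4123 AU


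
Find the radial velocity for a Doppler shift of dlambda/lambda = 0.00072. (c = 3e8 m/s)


v = (dlambda/lambda) * c = 0.00072 * 3e8 = 216000.0

216000.0 m/s


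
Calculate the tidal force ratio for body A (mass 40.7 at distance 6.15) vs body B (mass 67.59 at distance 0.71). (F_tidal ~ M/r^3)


Ratio = (M1/r1^3) / (M2/r2^3) = (40.7/6.15^3) / (67.59/0.71^3) = 9.265e-04

9.265e-04


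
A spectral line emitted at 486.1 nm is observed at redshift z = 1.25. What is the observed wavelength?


lam_obs = lam_emit * (1 + z) = 486.1 * (1 + 1.25) = 1093.725

1093.725 nm


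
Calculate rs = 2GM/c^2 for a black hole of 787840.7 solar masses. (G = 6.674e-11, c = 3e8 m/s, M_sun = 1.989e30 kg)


M = 787840.7 * 1.989e30 kg = 1.567015152e+36 kg. rs = 2GM/c^2 = 2 * 6.674e-11 * 1.567015152e+36 / (3e8)^2 = 2.324e+09

2.324e+09 m


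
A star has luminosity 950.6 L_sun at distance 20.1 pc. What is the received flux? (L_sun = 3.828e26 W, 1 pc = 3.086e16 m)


F = L / (4*pi*d^2) = 3.639e+29 / (4*pi*(6.203e+17)^2) = 7.526e-08

7.526e-08 W/m^2


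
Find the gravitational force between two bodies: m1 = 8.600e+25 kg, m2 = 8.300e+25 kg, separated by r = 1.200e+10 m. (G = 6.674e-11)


F = G*m1*m2/r^2 = 6.674e-11 * 8.600e+25 * 8.300e+25 / (1.200e+10)^2 = 6.674e-11 * 7.138e+51 / 1.440e+20 = 3.308e+21

3.308e+21 N


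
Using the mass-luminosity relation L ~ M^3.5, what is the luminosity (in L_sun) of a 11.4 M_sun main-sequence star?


L/L_sun = (M/M_sun)^3.5 = 11.4^3.5 = 5002.2683

5002.2683 L_sun


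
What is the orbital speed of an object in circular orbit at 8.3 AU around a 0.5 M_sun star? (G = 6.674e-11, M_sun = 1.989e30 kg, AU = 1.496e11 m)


v = sqrt(GM/r) = sqrt(6.674e-11 * 9.945e+29 / 1.242e+12) = 7311.2335

7311.2335 m/s


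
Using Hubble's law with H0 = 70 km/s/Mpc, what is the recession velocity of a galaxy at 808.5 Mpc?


v = H0 * d = 70 * 808.5 = 56595.0

56595.0 km/s


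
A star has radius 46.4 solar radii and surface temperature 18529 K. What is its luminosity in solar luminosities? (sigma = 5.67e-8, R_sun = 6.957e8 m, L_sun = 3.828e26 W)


R = 46.4 * 6.957e8 m = 3.228048e+10 m. L = 4*pi*R^2*sigma*T^4 = 4*pi*(3.228048e+10)^2 * 5.67e-8 * 18529^4 = 8.751466124e+31 W. L/L_sun = 8.751466124e+31 / 3.828e26 = 228617.1924

228617.1924 L_sun


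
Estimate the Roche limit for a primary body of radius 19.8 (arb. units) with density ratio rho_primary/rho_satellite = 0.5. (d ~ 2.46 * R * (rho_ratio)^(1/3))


d_Roche = 2.46 * 19.8 * 0.5^(1/3) = 38.6596

38.6596


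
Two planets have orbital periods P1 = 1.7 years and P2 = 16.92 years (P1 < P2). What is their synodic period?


1/P_syn = |1/P1 - 1/P2| = |1/1.7 - 1/16.92| => P_syn = 1.8899

1.8899 years


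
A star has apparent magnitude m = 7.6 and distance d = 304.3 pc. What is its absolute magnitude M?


M = m - 5*log10(d) + 5 = 7.6 - 5*log10(304.3) + 5 = 0.1835

0.1835


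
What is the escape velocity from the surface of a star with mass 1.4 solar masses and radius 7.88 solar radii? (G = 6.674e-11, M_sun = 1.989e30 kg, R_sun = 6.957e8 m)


M = 1.4 * 1.989e30 kg = 2.7846e+30 kg; R = 7.88 * 6.957e8 m = 5.482116e+09 m. v_esc = sqrt(2GM/R) = sqrt(2 * 6.674e-11 * 2.7846e+30 / 5.482116e+09) = 260384.6617

260384.6617 m/s


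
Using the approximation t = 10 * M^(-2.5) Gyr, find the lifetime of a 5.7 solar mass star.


t = 10 * M^(-2.5) = 10 * 5.7^(-2.5) = 0.1289

0.1289 Gyr


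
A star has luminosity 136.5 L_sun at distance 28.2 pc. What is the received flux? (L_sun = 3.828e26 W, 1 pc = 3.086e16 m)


F = L / (4*pi*d^2) = 5.225e+28 / (4*pi*(8.703e+17)^2) = 5.490e-09

5.490e-09 W/m^2


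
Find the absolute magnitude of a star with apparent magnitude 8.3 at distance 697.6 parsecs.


M = m - 5*log10(d) + 5 = 8.3 - 5*log10(697.6) + 5 = -0.918

-0.918


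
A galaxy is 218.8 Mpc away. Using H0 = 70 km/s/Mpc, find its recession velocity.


v = H0 * d = 70 * 218.8 = 15316.0

15316.0 km/s


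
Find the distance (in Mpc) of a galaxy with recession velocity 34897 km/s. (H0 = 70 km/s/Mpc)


d = v / H0 = 34897 / 70 = 498.5286

498.5286 Mpc


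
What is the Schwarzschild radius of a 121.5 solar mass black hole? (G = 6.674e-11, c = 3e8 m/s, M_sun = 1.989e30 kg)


M = 121.5 * 1.989e30 kg = 2.416635e+32 kg. rs = 2GM/c^2 = 2 * 6.674e-11 * 2.416635e+32 / (3e8)^2 = 358413.822

358413.822 m


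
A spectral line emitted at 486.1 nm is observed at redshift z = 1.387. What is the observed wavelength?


lam_obs = lam_emit * (1 + z) = 486.1 * (1 + 1.387) = 1160.3207

1160.3207 nm


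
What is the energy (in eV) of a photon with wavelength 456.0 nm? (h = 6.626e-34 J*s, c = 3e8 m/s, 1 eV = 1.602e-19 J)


E = hc/lambda = 6.626e-34 * 3e8 / 4.560e-07 = 4.359e-19 J = 2.7211 eV

2.7211 eV


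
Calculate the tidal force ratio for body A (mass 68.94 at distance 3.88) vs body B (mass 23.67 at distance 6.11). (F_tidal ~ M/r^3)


Ratio = (M1/r1^3) / (M2/r2^3) = (68.94/3.88^3) / (23.67/6.11^3) = 11.3737

11.3737


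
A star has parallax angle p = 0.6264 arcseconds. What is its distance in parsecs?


d = 1/p = 1/0.6264 = 1.5964

1.5964 pc


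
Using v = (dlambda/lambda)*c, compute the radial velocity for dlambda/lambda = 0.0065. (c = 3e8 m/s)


v = (dlambda/lambda) * c = 0.0065 * 3e8 = 1.950e+06

1.950e+06 m/s


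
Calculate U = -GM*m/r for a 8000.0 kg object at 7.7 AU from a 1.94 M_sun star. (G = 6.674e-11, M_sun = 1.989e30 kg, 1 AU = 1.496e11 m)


M = 1.94 * 1.989e30 kg = 3.85866e+30 kg; r = 7.7 AU * 1.496e11 m/AU = 1.15192e+12 m. U = -GM*m/r = -(6.674e-11 * 3.85866e+30 * 8000.0) / 1.15192e+12 = -1.789e+12

-1.789e+12 J


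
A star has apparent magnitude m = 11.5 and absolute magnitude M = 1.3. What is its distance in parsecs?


d = 10^((m - M + 5)/5) = 10^((11.5 - 1.3 + 5)/5) = 1096.4782

1096.4782 pc


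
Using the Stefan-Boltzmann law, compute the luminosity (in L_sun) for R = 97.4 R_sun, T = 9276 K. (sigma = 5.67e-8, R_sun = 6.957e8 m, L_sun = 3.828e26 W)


R = 97.4 * 6.957e8 m = 6.776118e+10 m. L = 4*pi*R^2*sigma*T^4 = 4*pi*(6.776118e+10)^2 * 5.67e-8 * 9276^4 = 2.422131977e+31 W. L/L_sun = 2.422131977e+31 / 3.828e26 = 63274.0851

63274.0851 L_sun


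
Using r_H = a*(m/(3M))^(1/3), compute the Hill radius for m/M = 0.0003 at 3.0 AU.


r_H = a * (m/3M)^(1/3) = 3.0 * (0.0003/3)^(1/3) = 0.1392

0.1392 AU


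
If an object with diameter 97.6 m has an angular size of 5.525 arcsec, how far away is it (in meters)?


D = size / theta_rad, theta_rad = 5.525 * pi/(180*3600) = 2.679e-05, D = 3.644e+06

3.644e+06 m


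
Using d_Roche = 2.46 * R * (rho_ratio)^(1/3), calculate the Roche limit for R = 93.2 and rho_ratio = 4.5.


d_Roche = 2.46 * 93.2 * 4.5^(1/3) = 378.5197

378.5197


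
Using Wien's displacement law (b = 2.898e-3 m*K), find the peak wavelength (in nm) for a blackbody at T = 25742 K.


lam_max = b / T = 2.898e-3 / 25742 = 1.126e-07 m = 112.5787 nm

112.5787 nm


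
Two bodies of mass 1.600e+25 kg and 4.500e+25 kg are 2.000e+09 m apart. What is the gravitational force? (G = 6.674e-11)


F = G*m1*m2/r^2 = 6.674e-11 * 1.600e+25 * 4.500e+25 / (2.000e+09)^2 = 6.674e-11 * 7.200e+50 / 4.000e+18 = 1.201e+22

1.201e+22 N


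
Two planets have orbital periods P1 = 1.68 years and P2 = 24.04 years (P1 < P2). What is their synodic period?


1/P_syn = |1/P1 - 1/P2| = |1/1.68 - 1/24.04| => P_syn = 1.8062

1.8062 years


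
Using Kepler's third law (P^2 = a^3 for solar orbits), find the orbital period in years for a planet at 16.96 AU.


P = a^(3/2) = 16.96^1.5 = 69.8456

69.8456 years


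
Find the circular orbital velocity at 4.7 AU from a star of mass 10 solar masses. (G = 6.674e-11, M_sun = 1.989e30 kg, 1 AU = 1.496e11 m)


v = sqrt(GM/r) = sqrt(6.674e-11 * 1.989e+31 / 7.031e+11) = 43450.5989

43450.5989 m/s


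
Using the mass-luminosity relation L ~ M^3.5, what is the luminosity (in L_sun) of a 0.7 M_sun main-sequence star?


L/L_sun = (M/M_sun)^3.5 = 0.7^3.5 = 0.287

0.287 L_sun


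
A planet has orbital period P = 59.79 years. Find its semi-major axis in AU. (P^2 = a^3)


a = P^(2/3) = 59.79^(2/3) = 15.2904

15.2904 AU


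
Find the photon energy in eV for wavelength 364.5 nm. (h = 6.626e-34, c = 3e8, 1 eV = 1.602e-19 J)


E = hc/lambda = 6.626e-34 * 3e8 / 3.645e-07 = 5.453e-19 J = 3.4042 eV

3.4042 eV


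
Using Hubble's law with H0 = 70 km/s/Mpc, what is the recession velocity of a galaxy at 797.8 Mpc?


v = H0 * d = 70 * 797.8 = 55846.0

55846.0 km/s


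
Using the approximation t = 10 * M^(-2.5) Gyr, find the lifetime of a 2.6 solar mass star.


t = 10 * M^(-2.5) = 10 * 2.6^(-2.5) = 0.9174

0.9174 Gyr


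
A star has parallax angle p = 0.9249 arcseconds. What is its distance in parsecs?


d = 1/p = 1/0.9249 = 1.0812

1.0812 pc


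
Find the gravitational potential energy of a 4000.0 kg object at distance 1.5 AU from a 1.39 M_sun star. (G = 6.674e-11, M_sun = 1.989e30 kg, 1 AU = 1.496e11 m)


M = 1.39 * 1.989e30 kg = 2.76471e+30 kg; r = 1.5 AU * 1.496e11 m/AU = 2.244e+11 m. U = -GM*m/r = -(6.674e-11 * 2.76471e+30 * 4000.0) / 2.244e+11 = -3.289e+12

-3.289e+12 J
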